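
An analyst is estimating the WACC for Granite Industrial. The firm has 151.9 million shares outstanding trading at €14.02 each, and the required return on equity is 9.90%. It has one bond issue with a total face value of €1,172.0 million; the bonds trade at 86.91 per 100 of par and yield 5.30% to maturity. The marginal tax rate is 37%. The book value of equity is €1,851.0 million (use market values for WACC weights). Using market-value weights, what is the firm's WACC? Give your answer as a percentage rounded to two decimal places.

7.78%

Market value of equity E = 14.02 × 151.9m = 2129.638m. Market value of debt D = 1172m × 86.91/100 = 1018.5852m.
Total capital V = 2129.638 + 1018.5852 = 3148.2232.
Equity: weight = 2129.638/3148.2232 = 0.6765; cost = 9.9%.
Bonds outstanding: weight = 1018.5852/3148.2232 = 0.3235; after-tax cost = 5.3% × (1 − 37%) = 3.3390%.
WACC = 0.6765 × 9.9000% + 0.3235 × 3.3390% = 7.7772%.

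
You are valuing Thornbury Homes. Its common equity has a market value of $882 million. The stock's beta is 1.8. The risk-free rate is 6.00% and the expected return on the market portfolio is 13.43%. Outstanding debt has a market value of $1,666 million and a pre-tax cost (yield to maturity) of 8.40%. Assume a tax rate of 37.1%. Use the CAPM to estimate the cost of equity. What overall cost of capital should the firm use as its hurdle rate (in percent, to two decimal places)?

10.16%

Market risk premium = 13.43% − 6.0% = 7.43%.
Cost of equity via CAPM: Re = 6.0% + 1.8 × 7.43% = 19.3740%.
Total capital V = 882 + 1666 = 2548.
Equity: weight = 882/2548 = 0.3462; cost = 19.374%.
Debt: weight = 1666/2548 = 0.6538; after-tax cost = 8.4% × (1 − 37.1%) = 5.2836%.
WACC = 0.3462 × 19.3740% + 0.6538 × 5.2836% = 10.1610%.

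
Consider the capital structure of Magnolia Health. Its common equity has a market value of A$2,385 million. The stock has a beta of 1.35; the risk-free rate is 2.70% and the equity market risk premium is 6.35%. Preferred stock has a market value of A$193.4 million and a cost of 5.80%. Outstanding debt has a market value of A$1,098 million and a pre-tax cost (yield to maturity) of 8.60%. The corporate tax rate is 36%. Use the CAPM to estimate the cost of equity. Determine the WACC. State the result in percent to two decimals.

Cost of equity via CAPM: Re = 2.7% + 1.35 × 6.35% = 11.2725%.
Total capital V = 2385 + 193.4 + 1098 = 3676.4.
Equity: weight = 2385/3676.4 = 0.6487; cost = 11.2725%.
Preferred: weight = 193.4/3676.4 = 0.0526; cost = 5.8%.
Debt: weight = 1098/3676.4 = 0.2987; after-tax cost = 8.6% × (1 − 36%) = 5.5040%.
WACC = 0.6487 × 11.2725% + 0.0526 × 5.8000% + 0.2987 × 5.5040% = 9.2618%.

9.26%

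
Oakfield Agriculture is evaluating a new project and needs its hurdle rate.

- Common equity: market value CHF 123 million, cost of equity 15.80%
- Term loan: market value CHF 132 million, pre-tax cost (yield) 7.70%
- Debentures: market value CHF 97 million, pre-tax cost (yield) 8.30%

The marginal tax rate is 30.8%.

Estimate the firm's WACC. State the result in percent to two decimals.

Total capital V = 123 + 132 + 97 = 352.
Equity: weight = 123/352 = 0.3494; cost = 15.8%.
Term loan: weight = 132/352 = 0.3750; after-tax cost = 7.7% × (1 − 30.8%) = 5.3284%.
Debentures: weight = 97/352 = 0.2756; after-tax cost = 8.3% × (1 − 30.8%) = 5.7436%.
WACC = 0.3494 × 15.8000% + 0.3750 × 5.3284% + 0.2756 × 5.7436% = 9.1019%.

9.10%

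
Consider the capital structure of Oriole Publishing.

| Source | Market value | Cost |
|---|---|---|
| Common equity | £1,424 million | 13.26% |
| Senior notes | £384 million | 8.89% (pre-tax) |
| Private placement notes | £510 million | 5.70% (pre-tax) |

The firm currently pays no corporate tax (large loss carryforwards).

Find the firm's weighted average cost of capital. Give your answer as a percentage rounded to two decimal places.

10.87%

Total capital V = 1424 + 384 + 510 = 2318.
Equity: weight = 1424/2318 = 0.6143; cost = 13.26%.
Senior notes: weight = 384/2318 = 0.1657; after-tax cost = 8.89% × (1 − 0%) = 8.8900%.
Private placement notes: weight = 510/2318 = 0.2200; after-tax cost = 5.7% × (1 − 0%) = 5.7000%.
WACC = 0.6143 × 13.2600% + 0.1657 × 8.8900% + 0.2200 × 5.7000% = 10.8727%.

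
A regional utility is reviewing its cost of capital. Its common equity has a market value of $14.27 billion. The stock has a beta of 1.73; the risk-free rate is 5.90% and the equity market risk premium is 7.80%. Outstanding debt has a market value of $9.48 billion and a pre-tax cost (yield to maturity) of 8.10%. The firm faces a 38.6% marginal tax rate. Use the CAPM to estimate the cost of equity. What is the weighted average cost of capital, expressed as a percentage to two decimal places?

13.64%

Cost of equity via CAPM: Re = 5.9% + 1.73 × 7.8% = 19.3940%.
Total capital V = 14.27 + 9.48 = 23.75.
Equity: weight = 14.27/23.75 = 0.6008; cost = 19.394%.
Debt: weight = 9.48/23.75 = 0.3992; after-tax cost = 8.1% × (1 − 38.6%) = 4.9734%.
WACC = 0.6008 × 19.3940% + 0.3992 × 4.9734% = 13.6379%.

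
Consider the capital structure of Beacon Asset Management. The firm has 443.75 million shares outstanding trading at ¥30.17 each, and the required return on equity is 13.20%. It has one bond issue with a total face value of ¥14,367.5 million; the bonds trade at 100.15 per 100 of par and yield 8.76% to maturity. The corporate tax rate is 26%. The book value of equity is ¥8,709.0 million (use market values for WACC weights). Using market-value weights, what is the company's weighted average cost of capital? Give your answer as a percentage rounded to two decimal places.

Market value of equity E = 30.17 × 443.75m = 13387.9375m. Market value of debt D = 14367.5m × 100.15/100 = 14389.05125m.
Total capital V = 13387.9375 + 14389.05125 = 27776.98875.
Equity: weight = 13387.9375/27776.98875 = 0.4820; cost = 13.2%.
Bonds outstanding: weight = 14389.05125/27776.98875 = 0.5180; after-tax cost = 8.76% × (1 − 26%) = 6.4824%.
WACC = 0.4820 × 13.2000% + 0.5180 × 6.4824% = 9.7201%.

9.72%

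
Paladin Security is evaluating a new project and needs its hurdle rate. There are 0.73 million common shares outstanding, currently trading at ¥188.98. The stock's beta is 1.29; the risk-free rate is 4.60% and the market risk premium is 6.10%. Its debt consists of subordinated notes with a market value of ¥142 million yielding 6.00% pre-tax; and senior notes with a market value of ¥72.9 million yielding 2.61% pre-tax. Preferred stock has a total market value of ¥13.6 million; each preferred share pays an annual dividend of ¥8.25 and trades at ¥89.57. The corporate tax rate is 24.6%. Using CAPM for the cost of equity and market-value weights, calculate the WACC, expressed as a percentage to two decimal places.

Cost of equity via CAPM: Re = 4.6% + 1.29 × 6.1% = 12.4690%.
Cost of preferred: Rp = 8.25 / 89.57 = 9.2107%.
Market value of equity E = 188.98 × 0.73m = 137.9554m.
Total capital V = 137.9554 + 13.6 + 142 + 72.9 = 366.4554.
Equity: weight = 137.9554/366.4554 = 0.3765; cost = 12.469%.
Preferred: weight = 13.6/366.4554 = 0.0371; cost = 9.2107%.
Subordinated notes: weight = 142/366.4554 = 0.3875; after-tax cost = 6% × (1 − 24.6%) = 4.5240%.
Senior notes: weight = 72.9/366.4554 = 0.1989; after-tax cost = 2.61% × (1 − 24.6%) = 1.9679%.
WACC = 0.3765 × 12.4690% + 0.0371 × 9.2107% + 0.3875 × 4.5240% + 0.1989 × 1.9679% = 7.1804%.

7.18%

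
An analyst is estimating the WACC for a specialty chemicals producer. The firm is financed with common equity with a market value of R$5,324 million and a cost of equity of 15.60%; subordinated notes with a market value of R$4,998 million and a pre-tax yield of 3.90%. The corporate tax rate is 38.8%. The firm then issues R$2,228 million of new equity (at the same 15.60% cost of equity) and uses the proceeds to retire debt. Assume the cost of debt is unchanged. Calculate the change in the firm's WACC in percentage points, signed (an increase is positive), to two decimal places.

Current WACC:
Total capital V = 5324 + 4998 = 10322.
Equity: weight = 5324/10322 = 0.5158; cost = 15.6%.
Subordinated notes: weight = 4998/10322 = 0.4842; after-tax cost = 3.9% × (1 − 38.8%) = 2.3868%.
WACC = 0.5158 × 15.6000% + 0.4842 × 2.3868% = 9.2021%.
After the change:
Total capital V = 7552 + 2770 = 10322.
Equity: weight = 7552/10322 = 0.7316; cost = 15.6%.
Subordinated notes: weight = 2770/10322 = 0.2684; after-tax cost = 3.9% × (1 − 38.8%) = 2.3868%.
WACC = 0.7316 × 15.6000% + 0.2684 × 2.3868% = 12.0541%.
Change in WACC = 12.0541% − 9.2021% = 2.8521 pp.

+2.85 pp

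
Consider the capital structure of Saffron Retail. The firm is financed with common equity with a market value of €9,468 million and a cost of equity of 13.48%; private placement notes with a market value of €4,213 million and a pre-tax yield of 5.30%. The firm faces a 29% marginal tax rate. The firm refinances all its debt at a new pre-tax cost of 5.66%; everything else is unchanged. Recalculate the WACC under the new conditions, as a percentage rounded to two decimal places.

10.57%

After the change:
Total capital V = 9468 + 4213 = 13681.
Equity: weight = 9468/13681 = 0.6921; cost = 13.48%.
Private placement notes: weight = 4213/13681 = 0.3079; after-tax cost = 5.66% × (1 − 29%) = 4.0186%.
WACC = 0.6921 × 13.4800% + 0.3079 × 4.0186% = 10.5664%.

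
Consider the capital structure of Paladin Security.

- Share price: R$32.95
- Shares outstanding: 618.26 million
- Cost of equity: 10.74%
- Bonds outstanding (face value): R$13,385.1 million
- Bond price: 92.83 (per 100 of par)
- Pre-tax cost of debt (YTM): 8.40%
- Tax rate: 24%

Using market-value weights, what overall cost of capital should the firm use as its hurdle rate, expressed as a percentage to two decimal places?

9.09%

Market value of equity E = 32.95 × 618.26m = 20371.667m. Market value of debt D = 13385.1m × 92.83/100 = 12425.38833m.
Total capital V = 20371.667 + 12425.38833 = 32797.05533.
Equity: weight = 20371.667/32797.05533 = 0.6211; cost = 10.74%.
Bonds outstanding: weight = 12425.38833/32797.05533 = 0.3789; after-tax cost = 8.4% × (1 − 24%) = 6.3840%.
WACC = 0.6211 × 10.7400% + 0.3789 × 6.3840% = 9.0897%.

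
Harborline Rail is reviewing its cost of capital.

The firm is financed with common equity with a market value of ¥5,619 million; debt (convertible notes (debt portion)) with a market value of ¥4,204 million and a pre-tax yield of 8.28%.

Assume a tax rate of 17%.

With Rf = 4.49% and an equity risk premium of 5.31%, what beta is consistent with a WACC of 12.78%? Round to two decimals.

2.39

Total capital V = 5619 + 4204 = 9823.
Equity weight = 5619/9823 = 0.5720.
Convertible notes (debt portion) weight = 4204/9823 = 0.4280.
Debt contribution = 0.4280 × 8.28% × (1 − 17%) = 2.9412%.
Required equity contribution = 12.78% − 2.9412% = 9.8388%  ⇒  Re = 17.1999%.
CAPM: 17.1999% = 4.49% + β × 5.31%  ⇒  β = 2.3936.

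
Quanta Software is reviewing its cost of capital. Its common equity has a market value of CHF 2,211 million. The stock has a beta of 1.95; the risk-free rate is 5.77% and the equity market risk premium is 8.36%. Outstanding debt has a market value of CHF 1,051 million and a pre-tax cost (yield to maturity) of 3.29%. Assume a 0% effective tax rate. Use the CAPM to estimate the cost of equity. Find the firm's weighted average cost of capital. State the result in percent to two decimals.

16.02%

Cost of equity via CAPM: Re = 5.77% + 1.95 × 8.36% = 22.0720%.
Total capital V = 2211 + 1051 = 3262.
Equity: weight = 2211/3262 = 0.6778; cost = 22.072%.
Debt: weight = 1051/3262 = 0.3222; after-tax cost = 3.29% × (1 − 0%) = 3.2900%.
WACC = 0.6778 × 22.0720% + 0.3222 × 3.2900% = 16.0205%.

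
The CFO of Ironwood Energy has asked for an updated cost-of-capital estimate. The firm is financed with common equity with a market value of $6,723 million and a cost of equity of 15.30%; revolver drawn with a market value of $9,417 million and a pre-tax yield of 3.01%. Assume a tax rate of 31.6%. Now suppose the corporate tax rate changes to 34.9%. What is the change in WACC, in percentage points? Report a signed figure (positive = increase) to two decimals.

-0.06 pp

Current WACC:
Total capital V = 6723 + 9417 = 16140.
Equity: weight = 6723/16140 = 0.4165; cost = 15.3%.
Revolver drawn: weight = 9417/16140 = 0.5835; after-tax cost = 3.01% × (1 − 31.6%) = 2.0588%.
WACC = 0.4165 × 15.3000% + 0.5835 × 2.0588% = 7.5743%.
After the change:
Total capital V = 6723 + 9417 = 16140.
Equity: weight = 6723/16140 = 0.4165; cost = 15.3%.
Revolver drawn: weight = 9417/16140 = 0.5835; after-tax cost = 3.01% × (1 − 34.9%) = 1.9595%.
WACC = 0.4165 × 15.3000% + 0.5835 × 1.9595% = 7.5164%.
Change in WACC = 7.5164% − 7.5743% = -0.0580 pp.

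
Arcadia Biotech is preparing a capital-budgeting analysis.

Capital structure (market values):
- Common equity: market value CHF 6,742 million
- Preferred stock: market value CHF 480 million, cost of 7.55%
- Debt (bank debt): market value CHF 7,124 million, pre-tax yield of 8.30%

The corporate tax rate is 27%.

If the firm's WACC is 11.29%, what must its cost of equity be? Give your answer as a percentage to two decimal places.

17.08%

Total capital V = 6742 + 480 + 7124 = 14346.
Equity weight = 6742/14346 = 0.4700.
Preferred weight = 480/14346 = 0.0335.
Bank debt weight = 7124/14346 = 0.4966.
Debt contribution = 0.4966 × 8.3% × (1 − 27%) = 3.0088%.
Preferred contribution = 0.0335 × 7.55% = 0.2526%.
Required equity contribution = 11.29% − 3.2614% = 8.0286%.
Re = 8.0286% / 0.4700 = 17.0837%.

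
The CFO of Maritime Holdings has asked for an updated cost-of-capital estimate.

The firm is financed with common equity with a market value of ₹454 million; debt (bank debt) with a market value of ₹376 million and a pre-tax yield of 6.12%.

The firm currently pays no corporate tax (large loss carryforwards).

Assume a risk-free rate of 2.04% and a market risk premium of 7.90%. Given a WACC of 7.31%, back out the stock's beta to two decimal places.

0.79

Total capital V = 454 + 376 = 830.
Equity weight = 454/830 = 0.5470.
Bank debt weight = 376/830 = 0.4530.
Debt contribution = 0.4530 × 6.12% × (1 − 0%) = 2.7724%.
Required equity contribution = 7.31% − 2.7724% = 4.5376%  ⇒  Re = 8.2956%.
CAPM: 8.2956% = 2.04% + β × 7.9%  ⇒  β = 0.7918.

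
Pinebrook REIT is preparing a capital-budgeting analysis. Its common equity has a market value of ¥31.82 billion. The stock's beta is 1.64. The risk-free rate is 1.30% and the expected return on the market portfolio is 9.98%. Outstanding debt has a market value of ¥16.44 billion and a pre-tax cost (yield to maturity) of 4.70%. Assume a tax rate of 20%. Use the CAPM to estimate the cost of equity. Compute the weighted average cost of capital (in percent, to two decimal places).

11.52%

Market risk premium = 9.98% − 1.3% = 8.68%.
Cost of equity via CAPM: Re = 1.3% + 1.64 × 8.68% = 15.5352%.
Total capital V = 31.82 + 16.44 = 48.26.
Equity: weight = 31.82/48.26 = 0.6593; cost = 15.5352%.
Debt: weight = 16.44/48.26 = 0.3407; after-tax cost = 4.7% × (1 − 20%) = 3.7600%.
WACC = 0.6593 × 15.5352% + 0.3407 × 3.7600% = 11.5239%.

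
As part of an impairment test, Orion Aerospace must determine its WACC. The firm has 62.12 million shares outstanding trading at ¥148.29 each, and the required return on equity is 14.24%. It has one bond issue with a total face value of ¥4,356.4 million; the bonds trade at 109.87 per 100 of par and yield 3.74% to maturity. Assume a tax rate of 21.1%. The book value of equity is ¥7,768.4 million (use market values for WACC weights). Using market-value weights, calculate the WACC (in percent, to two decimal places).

10.38%

Market value of equity E = 148.29 × 62.12m = 9211.7748m. Market value of debt D = 4356.4m × 109.87/100 = 4786.37668m.
Total capital V = 9211.7748 + 4786.37668 = 13998.15148.
Equity: weight = 9211.7748/13998.15148 = 0.6581; cost = 14.24%.
Bonds outstanding: weight = 4786.37668/13998.15148 = 0.3419; after-tax cost = 3.74% × (1 − 21.1%) = 2.9509%.
WACC = 0.6581 × 14.2400% + 0.3419 × 2.9509% = 10.3799%.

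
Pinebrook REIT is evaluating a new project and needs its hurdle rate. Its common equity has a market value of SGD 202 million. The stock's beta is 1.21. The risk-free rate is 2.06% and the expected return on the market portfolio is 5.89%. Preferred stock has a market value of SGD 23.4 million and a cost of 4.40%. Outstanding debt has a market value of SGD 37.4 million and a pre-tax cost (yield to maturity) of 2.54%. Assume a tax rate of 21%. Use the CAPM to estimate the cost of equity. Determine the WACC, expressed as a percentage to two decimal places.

Market risk premium = 5.89% − 2.06% = 3.83%.
Cost of equity via CAPM: Re = 2.06% + 1.21 × 3.83% = 6.6943%.
Total capital V = 202 + 23.4 + 37.4 = 262.8.
Equity: weight = 202/262.8 = 0.7686; cost = 6.6943%.
Preferred: weight = 23.4/262.8 = 0.0890; cost = 4.4%.
Debt: weight = 37.4/262.8 = 0.1423; after-tax cost = 2.54% × (1 − 21%) = 2.0066%.
WACC = 0.7686 × 6.6943% + 0.0890 × 4.4000% + 0.1423 × 2.0066% = 5.8229%.

5.82%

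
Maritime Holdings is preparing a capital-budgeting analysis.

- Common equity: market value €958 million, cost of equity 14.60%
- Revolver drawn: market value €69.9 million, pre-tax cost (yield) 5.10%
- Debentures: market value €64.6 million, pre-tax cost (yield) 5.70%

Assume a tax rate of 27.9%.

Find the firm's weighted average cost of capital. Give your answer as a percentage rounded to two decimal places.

13.28%

Total capital V = 958 + 69.9 + 64.6 = 1092.5.
Equity: weight = 958/1092.5 = 0.8769; cost = 14.6%.
Revolver drawn: weight = 69.9/1092.5 = 0.0640; after-tax cost = 5.1% × (1 − 27.9%) = 3.6771%.
Debentures: weight = 64.6/1092.5 = 0.0591; after-tax cost = 5.7% × (1 − 27.9%) = 4.1097%.
WACC = 0.8769 × 14.6000% + 0.0640 × 3.6771% + 0.0591 × 4.1097% = 13.2808%.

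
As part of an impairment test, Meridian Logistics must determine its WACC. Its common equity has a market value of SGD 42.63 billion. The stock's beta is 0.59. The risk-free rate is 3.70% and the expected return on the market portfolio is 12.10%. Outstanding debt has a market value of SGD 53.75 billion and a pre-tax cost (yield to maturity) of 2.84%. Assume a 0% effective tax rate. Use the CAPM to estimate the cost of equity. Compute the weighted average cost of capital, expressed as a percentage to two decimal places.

5.41%

Market risk premium = 12.1% − 3.7% = 8.4%.
Cost of equity via CAPM: Re = 3.7% + 0.59 × 8.4% = 8.6560%.
Total capital V = 42.63 + 53.75 = 96.38.
Equity: weight = 42.63/96.38 = 0.4423; cost = 8.656%.
Debt: weight = 53.75/96.38 = 0.5577; after-tax cost = 2.84% × (1 − 0%) = 2.8400%.
WACC = 0.4423 × 8.6560% + 0.5577 × 2.8400% = 5.4125%.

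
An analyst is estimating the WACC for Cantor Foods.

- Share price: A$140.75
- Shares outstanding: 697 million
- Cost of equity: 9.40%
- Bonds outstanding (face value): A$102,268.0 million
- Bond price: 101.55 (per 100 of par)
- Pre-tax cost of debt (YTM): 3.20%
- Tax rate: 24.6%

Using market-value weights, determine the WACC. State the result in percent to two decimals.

5.81%

Market value of equity E = 140.75 × 697m = 98102.75m. Market value of debt D = 102268m × 101.55/100 = 103853.154m.
Total capital V = 98102.75 + 103853.154 = 201955.904.
Equity: weight = 98102.75/201955.904 = 0.4858; cost = 9.4%.
Bonds outstanding: weight = 103853.154/201955.904 = 0.5142; after-tax cost = 3.2% × (1 − 24.6%) = 2.4128%.
WACC = 0.4858 × 9.4000% + 0.5142 × 2.4128% = 5.8069%.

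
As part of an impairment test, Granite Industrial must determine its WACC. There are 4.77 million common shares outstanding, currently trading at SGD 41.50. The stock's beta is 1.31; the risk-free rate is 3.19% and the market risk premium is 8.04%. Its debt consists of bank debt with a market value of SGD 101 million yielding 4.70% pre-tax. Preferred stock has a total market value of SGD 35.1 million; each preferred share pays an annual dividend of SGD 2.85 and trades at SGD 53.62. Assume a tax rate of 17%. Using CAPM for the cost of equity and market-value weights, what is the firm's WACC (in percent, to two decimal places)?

9.87%

Cost of equity via CAPM: Re = 3.19% + 1.31 × 8.04% = 13.7224%.
Cost of preferred: Rp = 2.85 / 53.62 = 5.3152%.
Market value of equity E = 41.5 × 4.77m = 197.955m.
Total capital V = 197.955 + 35.1 + 101 = 334.055.
Equity: weight = 197.955/334.055 = 0.5926; cost = 13.7224%.
Preferred: weight = 35.1/334.055 = 0.1051; cost = 5.3152%.
Bank debt: weight = 101/334.055 = 0.3023; after-tax cost = 4.7% × (1 − 17%) = 3.9010%.
WACC = 0.5926 × 13.7224% + 0.1051 × 5.3152% + 0.3023 × 3.9010% = 9.8696%.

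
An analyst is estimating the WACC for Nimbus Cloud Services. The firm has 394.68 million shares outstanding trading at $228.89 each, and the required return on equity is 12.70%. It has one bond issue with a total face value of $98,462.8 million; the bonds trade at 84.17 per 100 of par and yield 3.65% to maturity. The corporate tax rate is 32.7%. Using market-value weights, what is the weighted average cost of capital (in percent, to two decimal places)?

7.80%

Market value of equity E = 228.89 × 394.68m = 90338.3052m. Market value of debt D = 98462.8m × 84.17/100 = 82876.13876m.
Total capital V = 90338.3052 + 82876.13876 = 173214.44396.
Equity: weight = 90338.3052/173214.44396 = 0.5215; cost = 12.7%.
Bonds outstanding: weight = 82876.13876/173214.44396 = 0.4785; after-tax cost = 3.65% × (1 − 32.7%) = 2.4565%.
WACC = 0.5215 × 12.7000% + 0.4785 × 2.4565% = 7.7989%.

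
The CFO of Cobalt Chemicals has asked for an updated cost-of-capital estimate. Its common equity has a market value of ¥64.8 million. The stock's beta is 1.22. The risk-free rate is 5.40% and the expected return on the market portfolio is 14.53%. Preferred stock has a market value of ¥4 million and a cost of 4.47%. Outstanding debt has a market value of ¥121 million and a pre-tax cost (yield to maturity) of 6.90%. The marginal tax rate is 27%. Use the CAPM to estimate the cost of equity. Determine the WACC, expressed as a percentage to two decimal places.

Market risk premium = 14.53% − 5.4% = 9.13%.
Cost of equity via CAPM: Re = 5.4% + 1.22 × 9.13% = 16.5386%.
Total capital V = 64.8 + 4 + 121 = 189.8.
Equity: weight = 64.8/189.8 = 0.3414; cost = 16.5386%.
Preferred: weight = 4/189.8 = 0.0211; cost = 4.47%.
Debt: weight = 121/189.8 = 0.6375; after-tax cost = 6.9% × (1 − 27%) = 5.0370%.
WACC = 0.3414 × 16.5386% + 0.0211 × 4.4700% + 0.6375 × 5.0370% = 8.9518%.

8.95%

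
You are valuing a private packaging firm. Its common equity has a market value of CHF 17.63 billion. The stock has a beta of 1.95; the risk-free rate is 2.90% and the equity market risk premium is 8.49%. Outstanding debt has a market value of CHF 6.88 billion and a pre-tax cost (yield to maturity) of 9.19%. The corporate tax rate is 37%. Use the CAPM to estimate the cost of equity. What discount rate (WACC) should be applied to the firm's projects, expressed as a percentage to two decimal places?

Cost of equity via CAPM: Re = 2.9% + 1.95 × 8.49% = 19.4555%.
Total capital V = 17.63 + 6.88 = 24.51.
Equity: weight = 17.63/24.51 = 0.7193; cost = 19.4555%.
Debt: weight = 6.88/24.51 = 0.2807; after-tax cost = 9.19% × (1 − 37%) = 5.7897%.
WACC = 0.7193 × 19.4555% + 0.2807 × 5.7897% = 15.6195%.

15.62%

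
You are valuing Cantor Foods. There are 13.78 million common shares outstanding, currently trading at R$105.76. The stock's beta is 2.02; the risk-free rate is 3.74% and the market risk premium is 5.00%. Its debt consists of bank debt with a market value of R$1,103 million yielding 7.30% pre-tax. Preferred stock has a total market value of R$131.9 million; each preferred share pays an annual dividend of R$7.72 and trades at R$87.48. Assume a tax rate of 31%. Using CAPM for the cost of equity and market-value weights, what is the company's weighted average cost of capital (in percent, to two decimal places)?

9.99%

Cost of equity via CAPM: Re = 3.74% + 2.02 × 5.0% = 13.8400%.
Cost of preferred: Rp = 7.72 / 87.48 = 8.8249%.
Market value of equity E = 105.76 × 13.78m = 1457.3728m.
Total capital V = 1457.3728 + 131.9 + 1103 = 2692.2728.
Equity: weight = 1457.3728/2692.2728 = 0.5413; cost = 13.84%.
Preferred: weight = 131.9/2692.2728 = 0.0490; cost = 8.8249%.
Bank debt: weight = 1103/2692.2728 = 0.4097; after-tax cost = 7.3% × (1 − 31%) = 5.0370%.
WACC = 0.5413 × 13.8400% + 0.0490 × 8.8249% + 0.4097 × 5.0370% = 9.9878%.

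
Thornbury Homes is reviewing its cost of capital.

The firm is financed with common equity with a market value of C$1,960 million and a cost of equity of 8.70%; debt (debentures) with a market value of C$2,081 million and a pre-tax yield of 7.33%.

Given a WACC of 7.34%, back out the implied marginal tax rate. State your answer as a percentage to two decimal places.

Total capital V = 1960 + 2081 = 4041.
Equity weight = 1960/4041 = 0.4850.
Debentures weight = 2081/4041 = 0.5150.
Equity contribution = 0.4850 × 8.7% = 4.2197%.
Debt contribution must be 7.34% − 4.2197% = 3.1203%.
0.5150 × 7.33% × (1 − T) = 3.1203%  ⇒  (1 − T) = 0.8266.
T = 17.3386%.

17.34%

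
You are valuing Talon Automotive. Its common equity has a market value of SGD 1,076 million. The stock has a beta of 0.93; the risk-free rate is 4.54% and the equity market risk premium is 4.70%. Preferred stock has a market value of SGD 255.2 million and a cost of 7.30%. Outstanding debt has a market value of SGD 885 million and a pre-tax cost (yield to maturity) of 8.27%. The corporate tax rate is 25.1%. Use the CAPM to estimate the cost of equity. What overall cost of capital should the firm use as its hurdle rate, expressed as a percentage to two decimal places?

7.64%

Cost of equity via CAPM: Re = 4.54% + 0.93 × 4.7% = 8.9110%.
Total capital V = 1076 + 255.2 + 885 = 2216.2.
Equity: weight = 1076/2216.2 = 0.4855; cost = 8.911%.
Preferred: weight = 255.2/2216.2 = 0.1152; cost = 7.3%.
Debt: weight = 885/2216.2 = 0.3993; after-tax cost = 8.27% × (1 − 25.1%) = 6.1942%.
WACC = 0.4855 × 8.9110% + 0.1152 × 7.3000% + 0.3993 × 6.1942% = 7.6406%.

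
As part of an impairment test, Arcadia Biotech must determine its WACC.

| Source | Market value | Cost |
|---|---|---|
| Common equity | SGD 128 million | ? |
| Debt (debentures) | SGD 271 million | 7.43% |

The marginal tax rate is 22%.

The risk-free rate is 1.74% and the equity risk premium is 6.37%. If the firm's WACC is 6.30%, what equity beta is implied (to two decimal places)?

0.88

Total capital V = 128 + 271 = 399.
Equity weight = 128/399 = 0.3208.
Debentures weight = 271/399 = 0.6792.
Debt contribution = 0.6792 × 7.43% × (1 − 22%) = 3.9362%.
Required equity contribution = 6.3% − 3.9362% = 2.3638%  ⇒  Re = 7.3683%.
CAPM: 7.3683% = 1.74% + β × 6.37%  ⇒  β = 0.8836.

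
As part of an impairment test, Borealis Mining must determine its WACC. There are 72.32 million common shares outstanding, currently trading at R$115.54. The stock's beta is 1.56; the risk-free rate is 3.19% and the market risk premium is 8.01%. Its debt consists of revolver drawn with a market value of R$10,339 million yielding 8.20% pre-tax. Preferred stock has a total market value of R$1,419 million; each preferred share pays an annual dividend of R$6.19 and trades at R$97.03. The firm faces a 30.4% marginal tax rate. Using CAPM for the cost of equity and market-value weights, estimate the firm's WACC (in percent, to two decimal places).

9.90%

Cost of equity via CAPM: Re = 3.19% + 1.56 × 8.01% = 15.6856%.
Cost of preferred: Rp = 6.19 / 97.03 = 6.3795%.
Market value of equity E = 115.54 × 72.32m = 8355.8528m.
Total capital V = 8355.8528 + 1419 + 10339 = 20113.8528.
Equity: weight = 8355.8528/20113.8528 = 0.4154; cost = 15.6856%.
Preferred: weight = 1419/20113.8528 = 0.0705; cost = 6.3795%.
Revolver drawn: weight = 10339/20113.8528 = 0.5140; after-tax cost = 8.2% × (1 − 30.4%) = 5.7072%.
WACC = 0.4154 × 15.6856% + 0.0705 × 6.3795% + 0.5140 × 5.7072% = 9.8999%.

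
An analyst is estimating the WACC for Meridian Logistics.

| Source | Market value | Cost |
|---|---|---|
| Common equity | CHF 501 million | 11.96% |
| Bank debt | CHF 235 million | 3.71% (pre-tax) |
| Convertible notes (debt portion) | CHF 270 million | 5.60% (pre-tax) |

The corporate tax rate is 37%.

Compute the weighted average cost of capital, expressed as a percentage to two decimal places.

7.45%

Total capital V = 501 + 235 + 270 = 1006.
Equity: weight = 501/1006 = 0.4980; cost = 11.96%.
Bank debt: weight = 235/1006 = 0.2336; after-tax cost = 3.71% × (1 − 37%) = 2.3373%.
Convertible notes (debt portion): weight = 270/1006 = 0.2684; after-tax cost = 5.6% × (1 − 37%) = 3.5280%.
WACC = 0.4980 × 11.9600% + 0.2336 × 2.3373% + 0.2684 × 3.5280% = 7.4491%.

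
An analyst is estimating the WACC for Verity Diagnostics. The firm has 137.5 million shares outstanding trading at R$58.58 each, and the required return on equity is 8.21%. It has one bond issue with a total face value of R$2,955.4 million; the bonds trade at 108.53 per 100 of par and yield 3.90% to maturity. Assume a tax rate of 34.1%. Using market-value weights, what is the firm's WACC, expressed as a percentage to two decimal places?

Market value of equity E = 58.58 × 137.5m = 8054.75m. Market value of debt D = 2955.4m × 108.53/100 = 3207.49562m.
Total capital V = 8054.75 + 3207.49562 = 11262.24562.
Equity: weight = 8054.75/11262.24562 = 0.7152; cost = 8.21%.
Bonds outstanding: weight = 3207.49562/11262.24562 = 0.2848; after-tax cost = 3.9% × (1 − 34.1%) = 2.5701%.
WACC = 0.7152 × 8.2100% + 0.2848 × 2.5701% = 6.6038%.

6.60%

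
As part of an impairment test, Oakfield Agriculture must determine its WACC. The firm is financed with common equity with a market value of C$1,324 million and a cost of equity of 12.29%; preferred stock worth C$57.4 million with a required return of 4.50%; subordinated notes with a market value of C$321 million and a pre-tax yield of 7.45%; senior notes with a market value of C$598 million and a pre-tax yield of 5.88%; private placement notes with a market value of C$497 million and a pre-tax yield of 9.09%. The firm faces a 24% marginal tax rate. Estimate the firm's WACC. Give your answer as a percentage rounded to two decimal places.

Total capital V = 1324 + 57.4 + 321 + 598 + 497 = 2797.4.
Equity: weight = 1324/2797.4 = 0.4733; cost = 12.29%.
Preferred: weight = 57.4/2797.4 = 0.0205; cost = 4.5%.
Subordinated notes: weight = 321/2797.4 = 0.1147; after-tax cost = 7.45% × (1 − 24%) = 5.6620%.
Senior notes: weight = 598/2797.4 = 0.2138; after-tax cost = 5.88% × (1 − 24%) = 4.4688%.
Private placement notes: weight = 497/2797.4 = 0.1777; after-tax cost = 9.09% × (1 − 24%) = 6.9084%.
WACC = 0.4733 × 12.2900% + 0.0205 × 4.5000% + 0.1147 × 5.6620% + 0.2138 × 4.4688% + 0.1777 × 6.9084% = 8.7415%.

8.74%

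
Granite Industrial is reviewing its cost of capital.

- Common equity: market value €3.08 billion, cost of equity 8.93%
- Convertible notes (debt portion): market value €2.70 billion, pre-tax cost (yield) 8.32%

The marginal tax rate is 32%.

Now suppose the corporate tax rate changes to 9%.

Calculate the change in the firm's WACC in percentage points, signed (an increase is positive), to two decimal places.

+0.89 pp

Current WACC:
Total capital V = 3.08 + 2.7 = 5.78.
Equity: weight = 3.08/5.78 = 0.5329; cost = 8.93%.
Convertible notes (debt portion): weight = 2.7/5.78 = 0.4671; after-tax cost = 8.32% × (1 − 32%) = 5.6576%.
WACC = 0.5329 × 8.9300% + 0.4671 × 5.6576% = 7.4014%.
After the change:
Total capital V = 3.08 + 2.7 = 5.78.
Equity: weight = 3.08/5.78 = 0.5329; cost = 8.93%.
Convertible notes (debt portion): weight = 2.7/5.78 = 0.4671; after-tax cost = 8.32% × (1 − 9%) = 7.5712%.
WACC = 0.5329 × 8.9300% + 0.4671 × 7.5712% = 8.2953%.
Change in WACC = 8.2953% − 7.4014% = 0.8939 pp.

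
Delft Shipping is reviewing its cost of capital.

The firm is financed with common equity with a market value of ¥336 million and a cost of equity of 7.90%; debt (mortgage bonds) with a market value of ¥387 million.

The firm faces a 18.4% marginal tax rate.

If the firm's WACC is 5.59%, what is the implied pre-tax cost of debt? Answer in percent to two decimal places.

Total capital V = 336 + 387 = 723.
Equity weight = 336/723 = 0.4647.
Mortgage bonds weight = 387/723 = 0.5353.
Equity contribution = 0.4647 × 7.9% = 3.6714%.
Remaining for debt = 5.59% − 3.6714% = 1.9186%.
Rd × (1 − 18.4%) × 0.5353 = 1.9186%  ⇒  Rd = 4.3927%.

4.39%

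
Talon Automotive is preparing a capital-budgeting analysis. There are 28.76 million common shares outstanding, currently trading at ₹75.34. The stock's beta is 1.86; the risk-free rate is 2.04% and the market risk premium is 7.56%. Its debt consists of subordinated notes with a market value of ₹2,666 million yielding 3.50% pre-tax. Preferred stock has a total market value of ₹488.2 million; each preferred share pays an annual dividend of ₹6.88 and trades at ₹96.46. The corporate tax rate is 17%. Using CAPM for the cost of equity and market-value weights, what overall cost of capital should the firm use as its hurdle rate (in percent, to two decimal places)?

8.67%

Cost of equity via CAPM: Re = 2.04% + 1.86 × 7.56% = 16.1016%.
Cost of preferred: Rp = 6.88 / 96.46 = 7.1325%.
Market value of equity E = 75.34 × 28.76m = 2166.7784m.
Total capital V = 2166.7784 + 488.2 + 2666 = 5320.9784.
Equity: weight = 2166.7784/5320.9784 = 0.4072; cost = 16.1016%.
Preferred: weight = 488.2/5320.9784 = 0.0918; cost = 7.1325%.
Subordinated notes: weight = 2666/5320.9784 = 0.5010; after-tax cost = 3.5% × (1 − 17%) = 2.9050%.
WACC = 0.4072 × 16.1016% + 0.0918 × 7.1325% + 0.5010 × 2.9050% = 8.6667%.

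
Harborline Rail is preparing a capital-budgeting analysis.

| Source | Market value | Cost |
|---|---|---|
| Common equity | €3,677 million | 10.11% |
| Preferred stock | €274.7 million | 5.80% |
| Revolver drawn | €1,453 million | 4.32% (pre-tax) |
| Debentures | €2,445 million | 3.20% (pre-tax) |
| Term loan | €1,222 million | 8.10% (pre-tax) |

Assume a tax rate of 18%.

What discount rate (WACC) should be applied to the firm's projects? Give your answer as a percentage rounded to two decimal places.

6.44%

Total capital V = 3677 + 274.7 + 1453 + 2445 + 1222 = 9071.7.
Equity: weight = 3677/9071.7 = 0.4053; cost = 10.11%.
Preferred: weight = 274.7/9071.7 = 0.0303; cost = 5.8%.
Revolver drawn: weight = 1453/9071.7 = 0.1602; after-tax cost = 4.32% × (1 − 18%) = 3.5424%.
Debentures: weight = 2445/9071.7 = 0.2695; after-tax cost = 3.2% × (1 − 18%) = 2.6240%.
Term loan: weight = 1222/9071.7 = 0.1347; after-tax cost = 8.1% × (1 − 18%) = 6.6420%.
WACC = 0.4053 × 10.1100% + 0.0303 × 5.8000% + 0.1602 × 3.5424% + 0.2695 × 2.6240% + 0.1347 × 6.6420% = 6.4428%.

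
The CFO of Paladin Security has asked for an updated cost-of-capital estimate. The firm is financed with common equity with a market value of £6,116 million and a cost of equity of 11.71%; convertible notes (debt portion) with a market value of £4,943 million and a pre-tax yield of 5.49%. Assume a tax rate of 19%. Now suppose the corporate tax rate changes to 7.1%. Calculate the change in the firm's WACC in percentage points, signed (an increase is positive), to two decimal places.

+0.29 pp

Current WACC:
Total capital V = 6116 + 4943 = 11059.
Equity: weight = 6116/11059 = 0.5530; cost = 11.71%.
Convertible notes (debt portion): weight = 4943/11059 = 0.4470; after-tax cost = 5.49% × (1 − 19%) = 4.4469%.
WACC = 0.5530 × 11.7100% + 0.4470 × 4.4469% = 8.4636%.
After the change:
Total capital V = 6116 + 4943 = 11059.
Equity: weight = 6116/11059 = 0.5530; cost = 11.71%.
Convertible notes (debt portion): weight = 4943/11059 = 0.4470; after-tax cost = 5.49% × (1 − 7.1%) = 5.1002%.
WACC = 0.5530 × 11.7100% + 0.4470 × 5.1002% = 8.7556%.
Change in WACC = 8.7556% − 8.4636% = 0.2920 pp.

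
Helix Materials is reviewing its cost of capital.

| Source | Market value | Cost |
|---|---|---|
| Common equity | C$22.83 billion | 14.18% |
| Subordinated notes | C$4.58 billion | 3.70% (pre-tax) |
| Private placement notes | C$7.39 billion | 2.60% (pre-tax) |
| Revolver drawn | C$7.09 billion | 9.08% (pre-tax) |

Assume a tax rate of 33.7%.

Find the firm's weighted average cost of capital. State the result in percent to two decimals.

9.32%

Total capital V = 22.83 + 4.58 + 7.39 + 7.09 = 41.89.
Equity: weight = 22.83/41.89 = 0.5450; cost = 14.18%.
Subordinated notes: weight = 4.58/41.89 = 0.1093; after-tax cost = 3.7% × (1 − 33.7%) = 2.4531%.
Private placement notes: weight = 7.39/41.89 = 0.1764; after-tax cost = 2.6% × (1 − 33.7%) = 1.7238%.
Revolver drawn: weight = 7.09/41.89 = 0.1693; after-tax cost = 9.08% × (1 − 33.7%) = 6.0200%.
WACC = 0.5450 × 14.1800% + 0.1093 × 2.4531% + 0.1764 × 1.7238% + 0.1693 × 6.0200% = 9.3193%.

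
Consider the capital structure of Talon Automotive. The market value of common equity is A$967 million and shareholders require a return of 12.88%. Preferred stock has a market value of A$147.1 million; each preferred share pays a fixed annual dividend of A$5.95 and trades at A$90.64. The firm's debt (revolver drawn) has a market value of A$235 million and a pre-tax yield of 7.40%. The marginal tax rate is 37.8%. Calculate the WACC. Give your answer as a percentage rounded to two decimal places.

Cost of preferred: Rp = 5.95 / 90.64 = 6.5644%.
Total capital V = 967 + 147.1 + 235 = 1349.1.
Equity: weight = 967/1349.1 = 0.7168; cost = 12.88%.
Preferred: weight = 147.1/1349.1 = 0.1090; cost = 6.5644%.
Revolver drawn: weight = 235/1349.1 = 0.1742; after-tax cost = 7.4% × (1 − 37.8%) = 4.6028%.
WACC = 0.7168 × 12.8800% + 0.1090 × 6.5644% + 0.1742 × 4.6028% = 10.7496%.

10.75%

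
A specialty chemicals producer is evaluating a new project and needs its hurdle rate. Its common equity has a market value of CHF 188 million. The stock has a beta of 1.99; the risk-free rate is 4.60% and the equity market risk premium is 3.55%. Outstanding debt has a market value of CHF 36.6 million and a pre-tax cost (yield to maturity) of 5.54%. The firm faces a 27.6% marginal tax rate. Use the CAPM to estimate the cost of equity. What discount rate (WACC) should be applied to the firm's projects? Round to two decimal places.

Cost of equity via CAPM: Re = 4.6% + 1.99 × 3.55% = 11.6645%.
Total capital V = 188 + 36.6 = 224.6.
Equity: weight = 188/224.6 = 0.8370; cost = 11.6645%.
Debt: weight = 36.6/224.6 = 0.1630; after-tax cost = 5.54% × (1 − 27.6%) = 4.0110%.
WACC = 0.8370 × 11.6645% + 0.1630 × 4.0110% = 10.4173%.

10.42%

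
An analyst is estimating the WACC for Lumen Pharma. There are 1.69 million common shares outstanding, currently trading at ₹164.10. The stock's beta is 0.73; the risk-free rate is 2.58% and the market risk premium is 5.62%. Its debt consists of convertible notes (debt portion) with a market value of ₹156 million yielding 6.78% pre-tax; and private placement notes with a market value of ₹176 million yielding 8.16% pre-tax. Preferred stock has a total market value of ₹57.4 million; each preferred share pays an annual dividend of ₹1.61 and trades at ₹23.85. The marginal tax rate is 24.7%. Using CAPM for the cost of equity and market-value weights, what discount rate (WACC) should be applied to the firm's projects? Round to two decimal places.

Cost of equity via CAPM: Re = 2.58% + 0.73 × 5.62% = 6.6826%.
Cost of preferred: Rp = 1.61 / 23.85 = 6.7505%.
Market value of equity E = 164.1 × 1.69m = 277.329m.
Total capital V = 277.329 + 57.4 + 156 + 176 = 666.729.
Equity: weight = 277.329/666.729 = 0.4160; cost = 6.6826%.
Preferred: weight = 57.4/666.729 = 0.0861; cost = 6.7505%.
Convertible notes (debt portion): weight = 156/666.729 = 0.2340; after-tax cost = 6.78% × (1 − 24.7%) = 5.1053%.
Private placement notes: weight = 176/666.729 = 0.2640; after-tax cost = 8.16% × (1 − 24.7%) = 6.1445%.
WACC = 0.4160 × 6.6826% + 0.0861 × 6.7505% + 0.2340 × 5.1053% + 0.2640 × 6.1445% = 6.1774%.

6.18%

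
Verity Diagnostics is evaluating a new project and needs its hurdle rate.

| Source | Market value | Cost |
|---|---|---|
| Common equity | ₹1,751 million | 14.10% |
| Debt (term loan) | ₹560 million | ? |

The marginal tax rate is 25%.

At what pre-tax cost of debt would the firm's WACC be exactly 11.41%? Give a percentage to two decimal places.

Total capital V = 1751 + 560 = 2311.
Equity weight = 1751/2311 = 0.7577.
Term loan weight = 560/2311 = 0.2423.
Equity contribution = 0.7577 × 14.1% = 10.6833%.
Remaining for debt = 11.41% − 10.6833% = 0.7267%.
Rd × (1 − 25%) × 0.2423 = 0.7267%  ⇒  Rd = 3.9986%.

4.00%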